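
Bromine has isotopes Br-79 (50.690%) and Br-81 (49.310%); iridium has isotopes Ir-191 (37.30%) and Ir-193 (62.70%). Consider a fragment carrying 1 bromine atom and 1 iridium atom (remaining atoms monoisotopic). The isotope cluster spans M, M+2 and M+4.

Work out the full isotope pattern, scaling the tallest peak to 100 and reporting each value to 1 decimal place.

37.7 : 100.0 : 61.6

Bromine pattern (n=1): 0.5069 : 0.4931
Iridium pattern (n=1): 0.3730 : 0.6270
Convolve the two distributions (both contribute in 2-u steps):
  M: 0.5069×0.3730 = 0.189074
  M+2: 0.5069×0.6270 + 0.4931×0.3730 = 0.501753
  M+4: 0.4931×0.6270 = 0.309174
Scale to base peak (0.501753) = 100: 37.7 : 100.0 : 61.6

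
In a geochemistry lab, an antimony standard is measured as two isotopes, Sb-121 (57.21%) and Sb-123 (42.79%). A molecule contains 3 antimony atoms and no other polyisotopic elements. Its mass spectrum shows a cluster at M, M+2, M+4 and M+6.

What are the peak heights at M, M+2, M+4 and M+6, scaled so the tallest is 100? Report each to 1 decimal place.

44.6 : 100.0 : 74.8 : 18.6

Expanding (0.5721 + 0.4279)^3:
P(M) = 0.5721^3 = 0.187247
P(M+2) = 3 × 0.5721^2 × 0.4279^1 = 0.420153
P(M+4) = 3 × 0.5721^1 × 0.4279^2 = 0.314252
P(M+6) = 0.4279^3 = 0.078348
The M+2 peak is largest (0.420153); scaling to 100 gives 44.6 : 100.0 : 74.8 : 18.6.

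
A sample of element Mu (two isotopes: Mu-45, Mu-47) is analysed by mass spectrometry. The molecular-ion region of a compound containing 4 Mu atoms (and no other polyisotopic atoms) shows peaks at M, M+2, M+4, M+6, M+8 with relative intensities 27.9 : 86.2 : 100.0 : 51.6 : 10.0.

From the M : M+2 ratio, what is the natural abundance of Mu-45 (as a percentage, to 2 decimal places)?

56.42%

Write p for the Mu-45 fraction. I(M+2)/I(M) = [C(4,1)·p^3·(1−p)] / p^4 = 4·(1−p)/p = 86.2/27.9 = 3.0896
(1−p)/p = 3.0896/4 = 0.7724  ⇒  p = 1/(1 + 0.7724) = 0.5642
Mu-45: 56.42%, Mu-47: 43.58%.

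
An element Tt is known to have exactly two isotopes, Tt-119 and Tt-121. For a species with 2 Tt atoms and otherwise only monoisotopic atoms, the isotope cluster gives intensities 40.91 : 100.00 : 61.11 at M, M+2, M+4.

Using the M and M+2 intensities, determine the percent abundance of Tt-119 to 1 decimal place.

45.0%

Let p = fractional abundance of Tt-119. I(M+2)/I(M) = [C(2,1)·p^1·(1−p)] / p^2 = 2·(1−p)/p = 100.00/40.91 = 2.4444
(1−p)/p = 2.4444/2 = 1.2222  ⇒  p = 1/(1 + 1.2222) = 0.4500
Tt-119: 45.0%, Tt-121: 55.0%.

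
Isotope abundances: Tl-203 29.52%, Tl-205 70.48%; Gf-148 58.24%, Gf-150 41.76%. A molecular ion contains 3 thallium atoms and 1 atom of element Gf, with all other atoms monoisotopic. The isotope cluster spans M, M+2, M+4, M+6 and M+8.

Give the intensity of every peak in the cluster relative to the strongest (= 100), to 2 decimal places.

3.87 : 30.46 : 85.95 : 100.00 : 37.72

Thallium pattern (n=3): 0.02572463 : 0.18425524 : 0.43991564 : 0.35010449
Element Gf pattern (n=1): 0.5824 : 0.4176
Convolve the two distributions (both contribute in 2-u steps):
  M: 0.02572463×0.5824 = 0.014982
  M+2: 0.02572463×0.4176 + 0.18425524×0.5824 = 0.118053
  M+4: 0.18425524×0.4176 + 0.43991564×0.5824 = 0.333152
  M+6: 0.43991564×0.4176 + 0.35010449×0.5824 = 0.387610
  M+8: 0.35010449×0.4176 = 0.146204
Scale to base peak (0.387610) = 100: 3.87 : 30.46 : 85.95 : 100.00 : 37.72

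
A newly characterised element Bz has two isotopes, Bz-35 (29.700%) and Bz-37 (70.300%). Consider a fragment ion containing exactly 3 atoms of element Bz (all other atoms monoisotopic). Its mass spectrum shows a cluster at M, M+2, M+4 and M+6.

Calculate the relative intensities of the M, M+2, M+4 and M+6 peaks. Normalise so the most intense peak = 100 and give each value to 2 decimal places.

5.95 : 42.25 : 100.00 : 78.90

Each Bz atom is independently Bz-35 (p = 0.29700) or Bz-37 (q = 0.70300); the cluster is the binomial expansion (p + q)^3.
P(M) = 0.29700^3 = 0.026198
P(M+2) = 3 × 0.29700^2 × 0.70300^1 = 0.186033
P(M+4) = 3 × 0.29700^1 × 0.70300^2 = 0.440340
P(M+6) = 0.70300^3 = 0.347429
The M+4 peak is largest (0.440340); scaling to 100 gives 5.95 : 42.25 : 100.00 : 78.90.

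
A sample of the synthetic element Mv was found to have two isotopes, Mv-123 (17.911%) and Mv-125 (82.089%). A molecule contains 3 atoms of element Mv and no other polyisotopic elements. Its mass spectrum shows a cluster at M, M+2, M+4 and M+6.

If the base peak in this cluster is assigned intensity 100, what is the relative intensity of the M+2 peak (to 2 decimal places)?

14.28

Binomial terms of (0.17911 + 0.82089)^3: M 0.0057, M+2 0.0790, M+4 0.3621, M+6 0.5532 → M+6 is the base peak.
P(M+6) = C(3,3) × 0.17911^0 × 0.82089^3 = 1 × 1.0000 × 0.55316526 = 0.553165 (base)
P(M+2) = C(3,1) × 0.17911^2 × 0.82089^1 = 3 × 0.03208039 × 0.82089 = 0.079003
Relative intensity = 0.079003 / 0.553165 × 100 = 14.28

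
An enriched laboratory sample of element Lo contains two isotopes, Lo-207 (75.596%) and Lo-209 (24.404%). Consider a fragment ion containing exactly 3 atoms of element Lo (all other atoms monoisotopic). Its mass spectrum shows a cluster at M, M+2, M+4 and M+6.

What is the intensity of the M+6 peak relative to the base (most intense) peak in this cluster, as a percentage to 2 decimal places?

Term probabilities: M 0.4320, M+2 0.4184, M+4 0.1351, M+6 0.0145. Base peak = M.
P(M) = C(3,0) × 0.75596^3 × 0.24404^0 = 1 × 0.43201264 × 1.0000 = 0.432013 (base)
P(M+6) = C(3,3) × 0.75596^0 × 0.24404^3 = 1 × 1.0000 × 0.01453393 = 0.014534
Relative intensity = 0.014534 / 0.432013 × 100 = 3.36

3.36%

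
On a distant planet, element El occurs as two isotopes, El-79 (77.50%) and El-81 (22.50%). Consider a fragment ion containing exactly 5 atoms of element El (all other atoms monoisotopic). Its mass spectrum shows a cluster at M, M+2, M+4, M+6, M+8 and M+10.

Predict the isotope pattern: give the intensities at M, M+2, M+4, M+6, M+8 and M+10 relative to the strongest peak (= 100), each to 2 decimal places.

68.89 : 100.00 : 58.06 : 16.86 : 2.45 : 0.14

Each El atom is independently El-79 (p = 0.7750) or El-81 (q = 0.2250); the cluster is the binomial expansion (p + q)^5.
P(M) = 0.7750^5 = 0.279582
P(M+2) = 5 × 0.7750^4 × 0.2250^1 = 0.405844
P(M+4) = 10 × 0.7750^3 × 0.2250^2 = 0.235651
P(M+6) = 10 × 0.7750^2 × 0.2250^3 = 0.068415
P(M+8) = 5 × 0.7750^1 × 0.2250^4 = 0.009931
P(M+10) = 0.2250^5 = 0.000577
The M+2 peak is largest (0.405844); scaling to 100 gives 68.89 : 100.00 : 58.06 : 16.86 : 2.45 : 0.14.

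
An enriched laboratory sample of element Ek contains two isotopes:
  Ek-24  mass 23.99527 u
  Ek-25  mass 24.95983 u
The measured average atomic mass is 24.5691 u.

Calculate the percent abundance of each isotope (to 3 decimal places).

Let x be the fractional abundance of Ek-24; then Ek-25 has abundance 1 − x.
23.99527·x + 24.95983·(1 − x) = 24.5691
(23.99527 − 24.95983)·x = 24.5691 − 24.95983
x = -0.39073 / -0.96456 = 0.40509 → 40.509% Ek-24, 59.491% Ek-25.

Ek-24: 40.509%, Ek-25: 59.491%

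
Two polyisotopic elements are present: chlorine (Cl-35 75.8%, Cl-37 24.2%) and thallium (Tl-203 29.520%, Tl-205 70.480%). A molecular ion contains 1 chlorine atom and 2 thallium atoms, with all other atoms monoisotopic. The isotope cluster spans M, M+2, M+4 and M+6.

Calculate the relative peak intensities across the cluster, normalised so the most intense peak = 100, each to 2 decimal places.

13.84 : 70.51 : 100.00 : 25.19

Chlorine pattern (n=1): 0.7580 : 0.2420
Thallium pattern (n=2): 0.08714304 : 0.41611392 : 0.49674304
Convolve the two distributions (both contribute in 2-u steps):
  M: 0.7580×0.08714304 = 0.066054
  M+2: 0.7580×0.41611392 + 0.2420×0.08714304 = 0.336503
  M+4: 0.7580×0.49674304 + 0.2420×0.41611392 = 0.477231
  M+6: 0.2420×0.49674304 = 0.120212
Scale to base peak (0.477231) = 100: 13.84 : 70.51 : 100.00 : 25.19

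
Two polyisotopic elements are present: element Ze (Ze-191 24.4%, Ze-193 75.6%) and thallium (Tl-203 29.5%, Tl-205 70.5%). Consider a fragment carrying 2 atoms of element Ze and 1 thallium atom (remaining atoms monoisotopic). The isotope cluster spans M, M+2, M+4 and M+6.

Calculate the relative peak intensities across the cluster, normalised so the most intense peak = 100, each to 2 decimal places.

Element Ze pattern (n=2): 0.059536 : 0.368928 : 0.571536
Thallium pattern (n=1): 0.2950 : 0.7050
Convolve the two distributions (both contribute in 2-u steps):
  M: 0.059536×0.2950 = 0.017563
  M+2: 0.059536×0.7050 + 0.368928×0.2950 = 0.150807
  M+4: 0.368928×0.7050 + 0.571536×0.2950 = 0.428697
  M+6: 0.571536×0.7050 = 0.402933
Scale to base peak (0.428697) = 100: 4.10 : 35.18 : 100.00 : 93.99

4.10 : 35.18 : 100.00 : 93.99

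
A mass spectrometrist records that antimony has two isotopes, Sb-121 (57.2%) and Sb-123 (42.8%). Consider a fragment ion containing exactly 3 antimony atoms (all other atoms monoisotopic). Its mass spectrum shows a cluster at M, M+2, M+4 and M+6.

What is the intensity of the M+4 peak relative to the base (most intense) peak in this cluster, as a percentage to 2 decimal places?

74.83%

(0.572 + 0.428)^3 gives M 0.1871, M+2 0.4201, M+4 0.3143, M+6 0.0784; the largest is M+2.
P(M+2) = C(3,1) × 0.572^2 × 0.428^1 = 3 × 0.327184 × 0.4280 = 0.420104 (base)
P(M+4) = C(3,2) × 0.572^1 × 0.428^2 = 3 × 0.5720 × 0.183184 = 0.314344
Relative intensity = 0.314344 / 0.420104 × 100 = 74.83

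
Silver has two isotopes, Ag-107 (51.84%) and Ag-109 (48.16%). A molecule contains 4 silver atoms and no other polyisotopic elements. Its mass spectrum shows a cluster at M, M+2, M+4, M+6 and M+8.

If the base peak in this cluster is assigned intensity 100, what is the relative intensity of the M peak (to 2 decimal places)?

Term probabilities: M 0.0722, M+2 0.2684, M+4 0.3740, M+6 0.2316, M+8 0.0538. Base peak = M+4.
P(M+4) = C(4,2) × 0.5184^2 × 0.4816^2 = 6 × 0.26873856 × 0.23193856 = 0.373985 (base)
P(M) = C(4,0) × 0.5184^4 × 0.4816^0 = 1 × 0.07222041 × 1.0000 = 0.072220
Relative intensity = 0.072220 / 0.373985 × 100 = 19.31

19.31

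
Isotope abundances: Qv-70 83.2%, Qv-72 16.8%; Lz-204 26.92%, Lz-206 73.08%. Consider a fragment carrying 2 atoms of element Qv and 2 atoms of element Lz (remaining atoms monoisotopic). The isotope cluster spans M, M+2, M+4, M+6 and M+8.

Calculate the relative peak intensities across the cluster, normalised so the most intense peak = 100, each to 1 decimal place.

Element Qv pattern (n=2): 0.692224 : 0.279552 : 0.028224
Element Lz pattern (n=2): 0.07246864 : 0.39346272 : 0.53406864
Convolve the two distributions (both contribute in 2-u steps):
  M: 0.692224×0.07246864 = 0.050165
  M+2: 0.692224×0.39346272 + 0.279552×0.07246864 = 0.292623
  M+4: 0.692224×0.53406864 + 0.279552×0.39346272 + 0.028224×0.07246864 = 0.481734
  M+6: 0.279552×0.53406864 + 0.028224×0.39346272 = 0.160405
  M+8: 0.028224×0.53406864 = 0.015074
Scale to base peak (0.481734) = 100: 10.4 : 60.7 : 100.0 : 33.3 : 3.1

10.4 : 60.7 : 100.0 : 33.3 : 3.1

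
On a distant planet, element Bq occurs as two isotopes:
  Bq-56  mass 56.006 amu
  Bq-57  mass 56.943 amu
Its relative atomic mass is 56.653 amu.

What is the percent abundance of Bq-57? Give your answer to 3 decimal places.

69.050%

Writing the weighted mean with unknown fraction x of Bq-56:
56.006·x + 56.943·(1 − x) = 56.653
(56.006 − 56.943)·x = 56.653 − 56.943
x = -0.290 / -0.937 = 0.30950 → 30.950% Bq-56, 69.050% Bq-57.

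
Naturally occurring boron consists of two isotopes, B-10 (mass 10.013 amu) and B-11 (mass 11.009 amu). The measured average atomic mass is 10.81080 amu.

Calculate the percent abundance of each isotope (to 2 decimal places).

Writing the weighted mean with unknown fraction x of B-10:
10.013·x + 11.009·(1 − x) = 10.81080
(10.013 − 11.009)·x = 10.81080 − 11.009
x = -0.19820 / -0.996 = 0.19900 → 19.90% B-10, 80.10% B-11.

B-10: 19.90%, B-11: 80.10%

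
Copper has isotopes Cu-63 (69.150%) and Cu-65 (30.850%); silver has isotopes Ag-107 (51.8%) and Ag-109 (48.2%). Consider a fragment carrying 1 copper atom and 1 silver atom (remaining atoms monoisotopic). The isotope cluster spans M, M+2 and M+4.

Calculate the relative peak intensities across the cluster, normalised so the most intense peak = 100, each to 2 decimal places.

72.64 : 100.00 : 30.16

Copper pattern (n=1): 0.6915 : 0.3085
Silver pattern (n=1): 0.5180 : 0.4820
Convolve the two distributions (both contribute in 2-u steps):
  M: 0.6915×0.5180 = 0.358197
  M+2: 0.6915×0.4820 + 0.3085×0.5180 = 0.493106
  M+4: 0.3085×0.4820 = 0.148697
Scale to base peak (0.493106) = 100: 72.64 : 100.00 : 30.16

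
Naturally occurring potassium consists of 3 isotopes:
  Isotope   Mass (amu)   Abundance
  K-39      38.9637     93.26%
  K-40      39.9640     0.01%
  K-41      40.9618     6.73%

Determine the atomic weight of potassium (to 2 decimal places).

39.10 amu

Ar = Σ fᵢ·mᵢ = 0.9326 × 38.9637 + 0.0001 × 39.9640 + 0.0673 × 40.9618
= 36.33755 + 0.00400 + 2.75673 = 39.09828 amu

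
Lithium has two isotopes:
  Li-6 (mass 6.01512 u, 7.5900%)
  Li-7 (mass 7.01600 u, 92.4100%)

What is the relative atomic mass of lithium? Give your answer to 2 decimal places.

Average mass = Σ (abundance × isotope mass) = 0.075900 × 6.01512 + 0.924100 × 7.01600
= 0.456548 + 6.483486 = 6.940034 u

6.94 u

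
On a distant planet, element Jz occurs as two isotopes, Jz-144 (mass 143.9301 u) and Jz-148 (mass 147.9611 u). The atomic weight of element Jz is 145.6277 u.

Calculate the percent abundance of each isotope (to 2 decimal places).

Jz-144: 57.89%, Jz-148: 42.11%

Let x be the fractional abundance of Jz-144; then Jz-148 has abundance 1 − x.
143.9301·x + 147.9611·(1 − x) = 145.6277
(143.9301 − 147.9611)·x = 145.6277 − 147.9611
x = -2.3334 / -4.0310 = 0.57886 → 57.89% Jz-144, 42.11% Jz-148.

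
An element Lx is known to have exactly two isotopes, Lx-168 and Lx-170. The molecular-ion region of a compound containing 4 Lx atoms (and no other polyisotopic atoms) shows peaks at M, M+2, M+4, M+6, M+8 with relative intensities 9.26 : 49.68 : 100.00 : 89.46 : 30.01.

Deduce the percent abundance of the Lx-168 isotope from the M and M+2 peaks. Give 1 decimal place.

Write p for the Lx-168 fraction. I(M+2)/I(M) = [C(4,1)·p^3·(1−p)] / p^4 = 4·(1−p)/p = 49.68/9.26 = 5.3650
(1−p)/p = 5.3650/4 = 1.3413  ⇒  p = 1/(1 + 1.3413) = 0.4271
Lx-168: 42.7%, Lx-170: 57.3%.

42.7%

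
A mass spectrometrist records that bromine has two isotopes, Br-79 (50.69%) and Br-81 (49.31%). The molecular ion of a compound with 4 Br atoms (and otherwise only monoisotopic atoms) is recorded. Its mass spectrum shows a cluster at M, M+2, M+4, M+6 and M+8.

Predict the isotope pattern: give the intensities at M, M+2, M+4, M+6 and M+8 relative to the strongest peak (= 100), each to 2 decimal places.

Expanding (0.5069 + 0.4931)^4:
P(M) = 0.5069^4 = 0.066022
P(M+2) = 4 × 0.5069^3 × 0.4931^1 = 0.256899
P(M+4) = 6 × 0.5069^2 × 0.4931^2 = 0.374857
P(M+6) = 4 × 0.5069^1 × 0.4931^3 = 0.243101
P(M+8) = 0.4931^4 = 0.059121
The M+4 peak is largest (0.374857); scaling to 100 gives 17.61 : 68.53 : 100.00 : 64.85 : 15.77.

17.61 : 68.53 : 100.00 : 64.85 : 15.77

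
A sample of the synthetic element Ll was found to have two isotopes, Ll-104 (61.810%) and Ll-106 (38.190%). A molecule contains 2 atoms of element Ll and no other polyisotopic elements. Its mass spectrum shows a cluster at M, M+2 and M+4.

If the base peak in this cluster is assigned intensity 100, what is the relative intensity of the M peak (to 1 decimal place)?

(0.61810 + 0.38190)^2 gives M 0.3820, M+2 0.4721, M+4 0.1458; the largest is M+2.
P(M+2) = C(2,1) × 0.61810^1 × 0.38190^1 = 2 × 0.6181 × 0.3819 = 0.472105 (base)
P(M) = C(2,0) × 0.61810^2 × 0.38190^0 = 1 × 0.38204761 × 1.0000 = 0.382048
Relative intensity = 0.382048 / 0.472105 × 100 = 80.9

80.9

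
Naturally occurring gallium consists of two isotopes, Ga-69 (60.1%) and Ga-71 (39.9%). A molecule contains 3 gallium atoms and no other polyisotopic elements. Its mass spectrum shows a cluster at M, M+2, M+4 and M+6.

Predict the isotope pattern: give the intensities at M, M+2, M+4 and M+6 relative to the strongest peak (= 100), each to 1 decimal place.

50.2 : 100.0 : 66.4 : 14.7

Each Ga atom is independently Ga-69 (p = 0.601) or Ga-71 (q = 0.399); the cluster is the binomial expansion (p + q)^3.
P(M) = 0.601^3 = 0.217082
P(M+2) = 3 × 0.601^2 × 0.399^1 = 0.432358
P(M+4) = 3 × 0.601^1 × 0.399^2 = 0.287039
P(M+6) = 0.399^3 = 0.063521
The M+2 peak is largest (0.432358); scaling to 100 gives 50.2 : 100.0 : 66.4 : 14.7.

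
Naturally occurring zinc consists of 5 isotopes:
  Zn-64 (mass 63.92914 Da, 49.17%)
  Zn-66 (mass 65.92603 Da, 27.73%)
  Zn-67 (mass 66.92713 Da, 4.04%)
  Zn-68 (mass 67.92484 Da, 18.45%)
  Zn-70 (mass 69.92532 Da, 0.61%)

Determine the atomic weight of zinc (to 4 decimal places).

65.3778 Da

Ar = Σ fᵢ·mᵢ = 0.4917 × 63.92914 + 0.2773 × 65.92603 + 0.0404 × 66.92713 + 0.1845 × 67.92484 + 0.0061 × 69.92532
= 31.433958 + 18.281288 + 2.703856 + 12.532133 + 0.426544 = 65.377779 Da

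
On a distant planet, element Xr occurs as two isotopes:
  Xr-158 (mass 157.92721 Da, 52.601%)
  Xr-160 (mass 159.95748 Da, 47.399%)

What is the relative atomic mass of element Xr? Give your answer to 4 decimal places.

The abundance-weighted mean is 0.52601 × 157.92721 + 0.47399 × 159.95748
= 83.071292 + 75.818246 = 158.889538 Da

158.8895 Da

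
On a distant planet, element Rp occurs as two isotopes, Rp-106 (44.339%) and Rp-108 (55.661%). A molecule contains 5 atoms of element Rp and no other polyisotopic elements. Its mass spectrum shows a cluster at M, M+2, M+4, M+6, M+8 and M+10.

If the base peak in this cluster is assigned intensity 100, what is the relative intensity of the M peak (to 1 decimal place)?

(0.44339 + 0.55661)^5 gives M 0.0171, M+2 0.1076, M+4 0.2701, M+6 0.3390, M+8 0.2128, M+10 0.0534; the largest is M+6.
P(M+6) = C(5,3) × 0.44339^2 × 0.55661^3 = 10 × 0.19659469 × 0.17244596 = 0.339020 (base)
P(M) = C(5,0) × 0.44339^5 × 0.55661^0 = 1 × 0.01713679 × 1.0000 = 0.017137
Relative intensity = 0.017137 / 0.339020 × 100 = 5.1

5.1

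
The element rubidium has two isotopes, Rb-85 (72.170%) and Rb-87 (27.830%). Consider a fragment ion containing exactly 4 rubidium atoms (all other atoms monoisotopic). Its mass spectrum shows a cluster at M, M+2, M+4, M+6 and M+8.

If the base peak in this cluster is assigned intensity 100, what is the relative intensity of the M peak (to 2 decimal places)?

(0.72170 + 0.27830)^4 gives M 0.2713, M+2 0.4184, M+4 0.2420, M+6 0.0622, M+8 0.0060; the largest is M+2.
P(M+2) = C(4,1) × 0.72170^3 × 0.27830^1 = 4 × 0.37589809 × 0.2783 = 0.418450 (base)
P(M) = C(4,0) × 0.72170^4 × 0.27830^0 = 1 × 0.27128565 × 1.0000 = 0.271286
Relative intensity = 0.271286 / 0.418450 × 100 = 64.83

64.83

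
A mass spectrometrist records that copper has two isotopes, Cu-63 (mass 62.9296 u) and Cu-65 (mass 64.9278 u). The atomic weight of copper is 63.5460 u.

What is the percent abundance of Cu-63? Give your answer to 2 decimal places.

69.15%

Writing the weighted mean with unknown fraction x of Cu-63:
62.9296·x + 64.9278·(1 − x) = 63.5460
(62.9296 − 64.9278)·x = 63.5460 − 64.9278
x = -1.3818 / -1.9982 = 0.69152 → 69.15% Cu-63, 30.85% Cu-65.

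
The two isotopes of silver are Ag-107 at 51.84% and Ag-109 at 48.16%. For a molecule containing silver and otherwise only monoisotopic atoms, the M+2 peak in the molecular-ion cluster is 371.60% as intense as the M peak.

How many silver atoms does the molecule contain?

4

The M+2/M ratio from n Ag atoms is n · q/p = n · 0.4816/0.5184.
n = 3.7160 × 0.5184/0.4816 = 4.00 ≈ 4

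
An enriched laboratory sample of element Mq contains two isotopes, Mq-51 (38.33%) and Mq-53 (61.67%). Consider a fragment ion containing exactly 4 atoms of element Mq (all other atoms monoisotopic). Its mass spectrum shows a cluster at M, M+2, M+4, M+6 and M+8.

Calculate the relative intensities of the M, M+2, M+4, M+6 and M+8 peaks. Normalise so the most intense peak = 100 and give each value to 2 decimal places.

6.00 : 38.63 : 93.23 : 100.00 : 40.22

Expanding (0.3833 + 0.6167)^4:
P(M) = 0.3833^4 = 0.021585
P(M+2) = 4 × 0.3833^3 × 0.6167^1 = 0.138915
P(M+4) = 6 × 0.3833^2 × 0.6167^2 = 0.335256
P(M+6) = 4 × 0.3833^1 × 0.6167^3 = 0.359601
P(M+8) = 0.6167^4 = 0.144642
The M+6 peak is largest (0.359601); scaling to 100 gives 6.00 : 38.63 : 93.23 : 100.00 : 40.22.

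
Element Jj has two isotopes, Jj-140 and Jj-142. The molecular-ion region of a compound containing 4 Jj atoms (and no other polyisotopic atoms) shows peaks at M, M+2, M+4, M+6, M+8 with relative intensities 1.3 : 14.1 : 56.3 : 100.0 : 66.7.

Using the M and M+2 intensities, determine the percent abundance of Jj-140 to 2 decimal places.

Let p = fractional abundance of Jj-140. I(M+2)/I(M) = [C(4,1)·p^3·(1−p)] / p^4 = 4·(1−p)/p = 14.1/1.3 = 10.8462
(1−p)/p = 10.8462/4 = 2.7115  ⇒  p = 1/(1 + 2.7115) = 0.2694
Jj-140: 26.94%, Jj-142: 73.06%.

26.94%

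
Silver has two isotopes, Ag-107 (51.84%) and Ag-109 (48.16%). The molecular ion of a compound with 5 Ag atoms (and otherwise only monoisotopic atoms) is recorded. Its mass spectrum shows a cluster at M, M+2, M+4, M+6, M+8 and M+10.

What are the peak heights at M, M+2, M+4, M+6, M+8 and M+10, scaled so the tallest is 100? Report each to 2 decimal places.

Expanding (0.5184 + 0.4816)^5:
P(M) = 0.5184^5 = 0.037439
P(M+2) = 5 × 0.5184^4 × 0.4816^1 = 0.173907
P(M+4) = 10 × 0.5184^3 × 0.4816^2 = 0.323123
P(M+6) = 10 × 0.5184^2 × 0.4816^3 = 0.300185
P(M+8) = 5 × 0.5184^1 × 0.4816^4 = 0.139438
P(M+10) = 0.4816^5 = 0.025908
The M+4 peak is largest (0.323123); scaling to 100 gives 11.59 : 53.82 : 100.00 : 92.90 : 43.15 : 8.02.

11.59 : 53.82 : 100.00 : 92.90 : 43.15 : 8.02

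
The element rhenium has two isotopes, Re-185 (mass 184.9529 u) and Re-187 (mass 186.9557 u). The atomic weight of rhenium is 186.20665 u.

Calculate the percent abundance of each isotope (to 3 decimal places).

Let x be the fractional abundance of Re-185; then Re-187 has abundance 1 − x.
184.9529·x + 186.9557·(1 − x) = 186.20665
(184.9529 − 186.9557)·x = 186.20665 − 186.9557
x = -0.74905 / -2.0028 = 0.37400 → 37.400% Re-185, 62.600% Re-187.

Re-185: 37.400%, Re-187: 62.600%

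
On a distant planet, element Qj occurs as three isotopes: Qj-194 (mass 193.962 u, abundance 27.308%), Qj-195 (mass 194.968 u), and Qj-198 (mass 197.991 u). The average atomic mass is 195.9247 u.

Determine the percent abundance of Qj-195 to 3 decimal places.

31.957%

Let x and y be the fractions of Qj-195 and Qj-198. Then x + y = 1 − 0.27308 = 0.72692 and 194.968x + 197.991y = 195.9247 − 0.27308×193.962 = 142.95755704.
Substituting: 194.968x + 197.991(0.72692 − x) = 142.95755704
(194.968 − 197.991)x = -0.96606068  ⇒  x = 0.31957, y = 0.40735
Qj-195: 31.957%, Qj-198: 40.735%.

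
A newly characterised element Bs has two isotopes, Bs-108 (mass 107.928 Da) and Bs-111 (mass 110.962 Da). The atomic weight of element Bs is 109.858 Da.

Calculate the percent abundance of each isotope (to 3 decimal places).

Bs-108: 36.388%, Bs-111: 63.612%

Writing the weighted mean with unknown fraction x of Bs-108:
107.928·x + 110.962·(1 − x) = 109.858
(107.928 − 110.962)·x = 109.858 − 110.962
x = -1.104 / -3.034 = 0.36388 → 36.388% Bs-108, 63.612% Bs-111.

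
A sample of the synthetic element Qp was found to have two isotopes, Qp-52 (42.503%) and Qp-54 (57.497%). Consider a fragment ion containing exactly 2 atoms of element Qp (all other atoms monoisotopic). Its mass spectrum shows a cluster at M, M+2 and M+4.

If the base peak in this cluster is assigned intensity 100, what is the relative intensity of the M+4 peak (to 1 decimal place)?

67.6

(0.42503 + 0.57497)^2 gives M 0.1807, M+2 0.4888, M+4 0.3306; the largest is M+2.
P(M+2) = C(2,1) × 0.42503^1 × 0.57497^1 = 2 × 0.42503 × 0.57497 = 0.488759 (base)
P(M+4) = C(2,2) × 0.42503^0 × 0.57497^2 = 1 × 1.0000 × 0.3305905 = 0.330591
Relative intensity = 0.330591 / 0.488759 × 100 = 67.6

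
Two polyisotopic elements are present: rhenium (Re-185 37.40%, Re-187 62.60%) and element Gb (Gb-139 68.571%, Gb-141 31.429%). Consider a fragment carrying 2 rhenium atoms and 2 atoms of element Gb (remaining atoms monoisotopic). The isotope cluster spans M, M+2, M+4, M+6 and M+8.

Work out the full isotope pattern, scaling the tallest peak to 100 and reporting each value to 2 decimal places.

Rhenium pattern (n=2): 0.139876 : 0.468248 : 0.391876
Element Gb pattern (n=2): 0.4701982 : 0.43102359 : 0.0987782
Convolve the two distributions (both contribute in 2-u steps):
  M: 0.139876×0.4701982 = 0.065769
  M+2: 0.139876×0.43102359 + 0.468248×0.4701982 = 0.280459
  M+4: 0.139876×0.0987782 + 0.468248×0.43102359 + 0.391876×0.4701982 = 0.399902
  M+6: 0.468248×0.0987782 + 0.391876×0.43102359 = 0.215160
  M+8: 0.391876×0.0987782 = 0.038709
Scale to base peak (0.399902) = 100: 16.45 : 70.13 : 100.00 : 53.80 : 9.68

16.45 : 70.13 : 100.00 : 53.80 : 9.68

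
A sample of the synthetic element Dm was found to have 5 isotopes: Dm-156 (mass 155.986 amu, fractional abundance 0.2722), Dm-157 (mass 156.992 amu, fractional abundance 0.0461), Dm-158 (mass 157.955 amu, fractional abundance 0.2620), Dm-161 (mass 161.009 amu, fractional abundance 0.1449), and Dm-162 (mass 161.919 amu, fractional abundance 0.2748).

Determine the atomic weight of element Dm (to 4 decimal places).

Ar = Σ fᵢ·mᵢ = 0.2722 × 155.986 + 0.0461 × 156.992 + 0.2620 × 157.955 + 0.1449 × 161.009 + 0.2748 × 161.919
= 42.45939 + 7.23733 + 41.38421 + 23.33020 + 44.49534 = 158.90647 amu

158.9065 amu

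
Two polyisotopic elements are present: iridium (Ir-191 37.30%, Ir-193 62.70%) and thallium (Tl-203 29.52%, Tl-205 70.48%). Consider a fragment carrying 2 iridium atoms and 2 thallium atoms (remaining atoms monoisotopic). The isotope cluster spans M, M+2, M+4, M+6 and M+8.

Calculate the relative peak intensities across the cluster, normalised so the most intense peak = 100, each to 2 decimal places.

Iridium pattern (n=2): 0.139129 : 0.467742 : 0.393129
Thallium pattern (n=2): 0.08714304 : 0.41611392 : 0.49674304
Convolve the two distributions (both contribute in 2-u steps):
  M: 0.139129×0.08714304 = 0.012124
  M+2: 0.139129×0.41611392 + 0.467742×0.08714304 = 0.098654
  M+4: 0.139129×0.49674304 + 0.467742×0.41611392 + 0.393129×0.08714304 = 0.298004
  M+6: 0.467742×0.49674304 + 0.393129×0.41611392 = 0.395934
  M+8: 0.393129×0.49674304 = 0.195284
Scale to base peak (0.395934) = 100: 3.06 : 24.92 : 75.27 : 100.00 : 49.32

3.06 : 24.92 : 75.27 : 100.00 : 49.32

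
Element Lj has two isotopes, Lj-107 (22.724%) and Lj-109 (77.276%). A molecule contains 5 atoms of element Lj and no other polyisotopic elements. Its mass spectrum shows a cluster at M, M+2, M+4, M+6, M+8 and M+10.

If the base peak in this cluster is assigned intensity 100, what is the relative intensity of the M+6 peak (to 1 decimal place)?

58.8

Term probabilities: M 0.0006, M+2 0.0103, M+4 0.0701, M+6 0.2383, M+8 0.4052, M+10 0.2756. Base peak = M+8.
P(M+8) = C(5,4) × 0.22724^1 × 0.77276^4 = 5 × 0.22724 × 0.3565977 = 0.405166 (base)
P(M+6) = C(5,3) × 0.22724^2 × 0.77276^3 = 10 × 0.05163802 × 0.46145983 = 0.238289
Relative intensity = 0.238289 / 0.405166 × 100 = 58.8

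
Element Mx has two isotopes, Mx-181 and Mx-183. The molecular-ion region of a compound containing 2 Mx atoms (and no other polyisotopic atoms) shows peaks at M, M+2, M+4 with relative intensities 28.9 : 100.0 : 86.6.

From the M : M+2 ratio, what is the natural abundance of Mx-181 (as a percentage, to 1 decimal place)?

36.6%

Write p for the Mx-181 fraction. I(M+2)/I(M) = [C(2,1)·p^1·(1−p)] / p^2 = 2·(1−p)/p = 100.0/28.9 = 3.4602
(1−p)/p = 3.4602/2 = 1.7301  ⇒  p = 1/(1 + 1.7301) = 0.3663
Mx-181: 36.6%, Mx-183: 63.4%.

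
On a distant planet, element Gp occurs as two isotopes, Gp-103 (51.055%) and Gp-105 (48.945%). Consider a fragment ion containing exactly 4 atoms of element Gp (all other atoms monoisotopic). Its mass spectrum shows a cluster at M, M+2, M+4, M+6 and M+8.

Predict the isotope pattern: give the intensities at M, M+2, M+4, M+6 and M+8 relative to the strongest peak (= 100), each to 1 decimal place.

Each Gp atom is independently Gp-103 (p = 0.51055) or Gp-105 (q = 0.48945); the cluster is the binomial expansion (p + q)^4.
P(M) = 0.51055^4 = 0.067944
P(M+2) = 4 × 0.51055^3 × 0.48945^1 = 0.260545
P(M+4) = 6 × 0.51055^2 × 0.48945^2 = 0.374666
P(M+6) = 4 × 0.51055^1 × 0.48945^3 = 0.239455
P(M+8) = 0.48945^4 = 0.057390
The M+4 peak is largest (0.374666); scaling to 100 gives 18.1 : 69.5 : 100.0 : 63.9 : 15.3.

18.1 : 69.5 : 100.0 : 63.9 : 15.3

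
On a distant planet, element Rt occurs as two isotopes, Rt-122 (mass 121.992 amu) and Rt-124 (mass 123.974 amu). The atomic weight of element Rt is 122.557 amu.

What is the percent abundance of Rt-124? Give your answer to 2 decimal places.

With x = fraction of Rt-122 (so Rt-124 is 1 − x):
121.992·x + 123.974·(1 − x) = 122.557
(121.992 − 123.974)·x = 122.557 − 123.974
x = -1.417 / -1.982 = 0.71493 → 71.49% Rt-122, 28.51% Rt-124.

28.51%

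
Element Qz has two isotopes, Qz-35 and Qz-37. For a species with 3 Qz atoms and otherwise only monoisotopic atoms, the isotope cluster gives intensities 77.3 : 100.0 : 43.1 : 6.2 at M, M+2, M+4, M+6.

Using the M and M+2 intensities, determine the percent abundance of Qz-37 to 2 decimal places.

If p is the fraction of Qz that is Qz-35, then I(M+2)/I(M) = [C(3,1)·p^2·(1−p)] / p^3 = 3·(1−p)/p = 100.0/77.3 = 1.2937
(1−p)/p = 1.2937/3 = 0.4312  ⇒  p = 1/(1 + 0.4312) = 0.6987
Qz-35: 69.87%, Qz-37: 30.13%.

30.13%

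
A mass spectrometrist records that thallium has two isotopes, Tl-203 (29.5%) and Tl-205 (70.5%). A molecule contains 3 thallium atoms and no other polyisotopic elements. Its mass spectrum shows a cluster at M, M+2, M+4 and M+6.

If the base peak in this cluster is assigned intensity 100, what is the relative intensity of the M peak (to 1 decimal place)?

Term probabilities: M 0.0257, M+2 0.1841, M+4 0.4399, M+6 0.3504. Base peak = M+4.
P(M+4) = C(3,2) × 0.295^1 × 0.705^2 = 3 × 0.2950 × 0.497025 = 0.439867 (base)
P(M) = C(3,0) × 0.295^3 × 0.705^0 = 1 × 0.02567237 × 1.0000 = 0.025672
Relative intensity = 0.025672 / 0.439867 × 100 = 5.8

5.8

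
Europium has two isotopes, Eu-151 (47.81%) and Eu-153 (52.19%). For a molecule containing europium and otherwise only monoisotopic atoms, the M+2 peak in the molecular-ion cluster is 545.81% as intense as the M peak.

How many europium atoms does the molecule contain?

The M+2/M ratio from n Eu atoms is n · q/p = n · 0.5219/0.4781.
n = 5.4581 × 0.4781/0.5219 = 5.00 ≈ 5

5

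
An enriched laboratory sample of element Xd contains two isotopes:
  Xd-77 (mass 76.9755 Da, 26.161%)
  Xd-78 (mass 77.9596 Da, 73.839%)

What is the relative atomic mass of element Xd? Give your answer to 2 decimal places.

77.70 Da

The abundance-weighted mean is 0.26161 × 76.9755 + 0.73839 × 77.9596
= 20.13756 + 57.56459 = 77.70215 Da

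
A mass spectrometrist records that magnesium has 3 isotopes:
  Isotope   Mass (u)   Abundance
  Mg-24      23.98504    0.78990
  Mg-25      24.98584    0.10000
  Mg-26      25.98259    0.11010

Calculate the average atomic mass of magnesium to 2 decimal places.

Weight each isotope mass by its fractional abundance: 0.78990 × 23.98504 + 0.10000 × 24.98584 + 0.11010 × 25.98259
= 18.945783 + 2.498584 + 2.860683 = 24.305050 u

24.31 u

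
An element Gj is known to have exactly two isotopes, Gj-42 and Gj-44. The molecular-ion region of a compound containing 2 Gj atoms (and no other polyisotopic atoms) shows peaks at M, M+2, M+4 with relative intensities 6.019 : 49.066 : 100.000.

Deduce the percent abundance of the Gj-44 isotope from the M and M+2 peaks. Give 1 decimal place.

Let p = fractional abundance of Gj-42. I(M+2)/I(M) = [C(2,1)·p^1·(1−p)] / p^2 = 2·(1−p)/p = 49.066/6.019 = 8.1519
(1−p)/p = 8.1519/2 = 4.0759  ⇒  p = 1/(1 + 4.0759) = 0.1970
Gj-42: 19.7%, Gj-44: 80.3%.

80.3%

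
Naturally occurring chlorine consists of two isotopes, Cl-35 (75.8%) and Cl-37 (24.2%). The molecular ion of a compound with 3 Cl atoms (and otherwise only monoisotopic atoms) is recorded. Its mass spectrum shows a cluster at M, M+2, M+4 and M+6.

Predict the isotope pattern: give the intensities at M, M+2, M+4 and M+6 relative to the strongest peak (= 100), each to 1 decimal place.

Expanding (0.758 + 0.242)^3:
P(M) = 0.758^3 = 0.435520
P(M+2) = 3 × 0.758^2 × 0.242^1 = 0.417133
P(M+4) = 3 × 0.758^1 × 0.242^2 = 0.133175
P(M+6) = 0.242^3 = 0.014172
The M peak is largest (0.435520); scaling to 100 gives 100.0 : 95.8 : 30.6 : 3.3.

100.0 : 95.8 : 30.6 : 3.3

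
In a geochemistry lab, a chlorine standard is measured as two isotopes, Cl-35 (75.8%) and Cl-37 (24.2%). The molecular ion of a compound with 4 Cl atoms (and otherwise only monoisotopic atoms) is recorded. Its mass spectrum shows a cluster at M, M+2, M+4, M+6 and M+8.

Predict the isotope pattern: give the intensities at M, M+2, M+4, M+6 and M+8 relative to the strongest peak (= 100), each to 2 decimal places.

78.31 : 100.00 : 47.89 : 10.19 : 0.81

The 4 Cl atoms are independent, so intensities follow the terms of (0.758 + 0.242)^4.
P(M) = 0.758^4 = 0.330124
P(M+2) = 4 × 0.758^3 × 0.242^1 = 0.421583
P(M+4) = 6 × 0.758^2 × 0.242^2 = 0.201893
P(M+6) = 4 × 0.758^1 × 0.242^3 = 0.042971
P(M+8) = 0.242^4 = 0.003430
The M+2 peak is largest (0.421583); scaling to 100 gives 78.31 : 100.00 : 47.89 : 10.19 : 0.81.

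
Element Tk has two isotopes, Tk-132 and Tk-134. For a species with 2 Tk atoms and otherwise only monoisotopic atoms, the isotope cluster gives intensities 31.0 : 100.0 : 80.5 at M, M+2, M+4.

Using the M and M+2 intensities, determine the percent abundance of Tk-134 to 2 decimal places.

Let p = fractional abundance of Tk-132. I(M+2)/I(M) = [C(2,1)·p^1·(1−p)] / p^2 = 2·(1−p)/p = 100.0/31.0 = 3.2258
(1−p)/p = 3.2258/2 = 1.6129  ⇒  p = 1/(1 + 1.6129) = 0.3827
Tk-132: 38.27%, Tk-134: 61.73%.

61.73%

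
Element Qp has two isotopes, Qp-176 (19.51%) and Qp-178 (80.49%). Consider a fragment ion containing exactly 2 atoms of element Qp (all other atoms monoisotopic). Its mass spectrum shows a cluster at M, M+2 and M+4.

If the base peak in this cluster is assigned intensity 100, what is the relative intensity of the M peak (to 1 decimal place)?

Binomial terms of (0.1951 + 0.8049)^2: M 0.0381, M+2 0.3141, M+4 0.6479 → M+4 is the base peak.
P(M+4) = C(2,2) × 0.1951^0 × 0.8049^2 = 1 × 1.0000 × 0.64786401 = 0.647864 (base)
P(M) = C(2,0) × 0.1951^2 × 0.8049^0 = 1 × 0.03806401 × 1.0000 = 0.038064
Relative intensity = 0.038064 / 0.647864 × 100 = 5.9

5.9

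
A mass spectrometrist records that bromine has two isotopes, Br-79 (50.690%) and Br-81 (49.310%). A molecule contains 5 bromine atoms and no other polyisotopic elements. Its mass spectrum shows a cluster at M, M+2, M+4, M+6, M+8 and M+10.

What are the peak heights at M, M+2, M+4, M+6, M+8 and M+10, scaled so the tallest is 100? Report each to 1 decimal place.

10.6 : 51.4 : 100.0 : 97.3 : 47.3 : 9.2

Expanding (0.50690 + 0.49310)^5:
P(M) = 0.50690^5 = 0.033467
P(M+2) = 5 × 0.50690^4 × 0.49310^1 = 0.162777
P(M+4) = 10 × 0.50690^3 × 0.49310^2 = 0.316692
P(M+6) = 10 × 0.50690^2 × 0.49310^3 = 0.308070
P(M+8) = 5 × 0.50690^1 × 0.49310^4 = 0.149842
P(M+10) = 0.49310^5 = 0.029152
The M+4 peak is largest (0.316692); scaling to 100 gives 10.6 : 51.4 : 100.0 : 97.3 : 47.3 : 9.2.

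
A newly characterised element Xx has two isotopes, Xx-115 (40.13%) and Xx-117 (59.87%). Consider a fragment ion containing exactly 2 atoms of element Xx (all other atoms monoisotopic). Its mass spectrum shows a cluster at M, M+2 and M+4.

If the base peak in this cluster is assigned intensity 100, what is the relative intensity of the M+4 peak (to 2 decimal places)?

Term probabilities: M 0.1610, M+2 0.4805, M+4 0.3584. Base peak = M+2.
P(M+2) = C(2,1) × 0.4013^1 × 0.5987^1 = 2 × 0.4013 × 0.5987 = 0.480517 (base)
P(M+4) = C(2,2) × 0.4013^0 × 0.5987^2 = 1 × 1.0000 × 0.35844169 = 0.358442
Relative intensity = 0.358442 / 0.480517 × 100 = 74.60

74.60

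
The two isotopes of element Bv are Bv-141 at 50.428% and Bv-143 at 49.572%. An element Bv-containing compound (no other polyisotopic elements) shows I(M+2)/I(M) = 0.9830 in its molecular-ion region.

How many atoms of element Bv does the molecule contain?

1

For n independent Bv atoms, I(M+2)/I(M) = n · (abundance Bv-143) / (abundance Bv-141) = n · 0.49572/0.50428.
n = 0.9830 × 0.50428/0.49572 = 1.00 ≈ 1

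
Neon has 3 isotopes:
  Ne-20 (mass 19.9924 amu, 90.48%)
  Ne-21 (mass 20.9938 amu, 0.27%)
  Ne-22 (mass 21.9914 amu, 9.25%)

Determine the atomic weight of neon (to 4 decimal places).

Ar = Σ fᵢ·mᵢ = 0.9048 × 19.9924 + 0.0027 × 20.9938 + 0.0925 × 21.9914
= 18.08912 + 0.05668 + 2.03420 = 20.18000 amu

20.1800 amu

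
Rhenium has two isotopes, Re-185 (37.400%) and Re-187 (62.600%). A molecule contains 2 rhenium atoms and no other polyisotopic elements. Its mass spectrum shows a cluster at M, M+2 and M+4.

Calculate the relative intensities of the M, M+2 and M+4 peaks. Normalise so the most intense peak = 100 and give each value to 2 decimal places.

The 2 Re atoms are independent, so intensities follow the terms of (0.37400 + 0.62600)^2.
P(M) = 0.37400^2 = 0.139876
P(M+2) = 2 × 0.37400^1 × 0.62600^1 = 0.468248
P(M+4) = 0.62600^2 = 0.391876
The M+2 peak is largest (0.468248); scaling to 100 gives 29.87 : 100.00 : 83.69.

29.87 : 100.00 : 83.69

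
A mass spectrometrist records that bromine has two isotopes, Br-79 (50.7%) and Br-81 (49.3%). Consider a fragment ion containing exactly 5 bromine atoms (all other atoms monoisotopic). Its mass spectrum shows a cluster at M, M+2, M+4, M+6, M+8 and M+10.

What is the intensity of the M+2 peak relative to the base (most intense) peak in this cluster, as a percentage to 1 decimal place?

(0.507 + 0.493)^5 gives M 0.0335, M+2 0.1629, M+4 0.3168, M+6 0.3080, M+8 0.1497, M+10 0.0291; the largest is M+4.
P(M+4) = C(5,2) × 0.507^3 × 0.493^2 = 10 × 0.13032384 × 0.243049 = 0.316751 (base)
P(M+2) = C(5,1) × 0.507^4 × 0.493^1 = 5 × 0.06607419 × 0.4930 = 0.162873
Relative intensity = 0.162873 / 0.316751 × 100 = 51.4

51.4%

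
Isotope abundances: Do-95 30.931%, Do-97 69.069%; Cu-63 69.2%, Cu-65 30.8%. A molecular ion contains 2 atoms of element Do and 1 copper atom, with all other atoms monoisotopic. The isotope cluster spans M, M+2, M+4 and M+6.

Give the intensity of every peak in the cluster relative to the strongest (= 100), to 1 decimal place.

Element Do pattern (n=2): 0.09567268 : 0.42727465 : 0.47705268
Copper pattern (n=1): 0.6920 : 0.3080
Convolve the two distributions (both contribute in 2-u steps):
  M: 0.09567268×0.6920 = 0.066205
  M+2: 0.09567268×0.3080 + 0.42727465×0.6920 = 0.325141
  M+4: 0.42727465×0.3080 + 0.47705268×0.6920 = 0.461721
  M+6: 0.47705268×0.3080 = 0.146932
Scale to base peak (0.461721) = 100: 14.3 : 70.4 : 100.0 : 31.8

14.3 : 70.4 : 100.0 : 31.8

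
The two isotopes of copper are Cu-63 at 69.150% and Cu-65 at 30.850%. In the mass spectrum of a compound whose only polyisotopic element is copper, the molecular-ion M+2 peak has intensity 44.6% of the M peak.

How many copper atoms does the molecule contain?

For n independent Cu atoms, I(M+2)/I(M) = n · (abundance Cu-65) / (abundance Cu-63) = n · 0.30850/0.69150.
n = 0.446 × 0.69150/0.30850 = 1.00 ≈ 1

1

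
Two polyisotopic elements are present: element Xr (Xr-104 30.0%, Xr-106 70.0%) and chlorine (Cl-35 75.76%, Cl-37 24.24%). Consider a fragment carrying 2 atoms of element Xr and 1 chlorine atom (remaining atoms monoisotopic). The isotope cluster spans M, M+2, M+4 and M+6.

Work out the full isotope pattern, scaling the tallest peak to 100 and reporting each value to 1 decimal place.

Element Xr pattern (n=2): 0.0900 : 0.4200 : 0.4900
Chlorine pattern (n=1): 0.7576 : 0.2424
Convolve the two distributions (both contribute in 2-u steps):
  M: 0.0900×0.7576 = 0.068184
  M+2: 0.0900×0.2424 + 0.4200×0.7576 = 0.340008
  M+4: 0.4200×0.2424 + 0.4900×0.7576 = 0.473032
  M+6: 0.4900×0.2424 = 0.118776
Scale to base peak (0.473032) = 100: 14.4 : 71.9 : 100.0 : 25.1

14.4 : 71.9 : 100.0 : 25.1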